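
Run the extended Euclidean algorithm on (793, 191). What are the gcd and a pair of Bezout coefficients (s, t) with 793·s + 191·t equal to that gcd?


Euclidean algorithm on (793, 191) — divide until remainder is 0:
  793 = 4 · 191 + 29
  191 = 6 · 29 + 17
  29 = 1 · 17 + 12
  17 = 1 · 12 + 5
  12 = 2 · 5 + 2
  5 = 2 · 2 + 1
  2 = 2 · 1 + 0
gcd(793, 191) = 1.
Track Bezout coefficients alongside the remainders: start with r₀ = 793 = a·1 + b·0 (s = 1, t = 0) and r₁ = 191 = a·0 + b·1 (s = 0, t = 1); each new remainder r_{k+1} = r_{k-1} − q_k·r_k inherits s_{k+1} = s_{k-1} − q_k·s_k, t_{k+1} = t_{k-1} − q_k·t_k, so r_k = a·s_k + b·t_k at every step:
  q = 4: r = 29, s = 1 − 4·0 = 1, t = 0 − 4·1 = -4  (check: 793·1 + 191·(-4) = 29)
  q = 6: r = 17, s = 0 − 6·1 = -6, t = 1 − 6·(-4) = 25  (check: 793·(-6) + 191·25 = 17)
  q = 1: r = 12, s = 1 − 1·(-6) = 7, t = -4 − 1·25 = -29  (check: 793·7 + 191·(-29) = 12)
  q = 1: r = 5, s = -6 − 1·7 = -13, t = 25 − 1·(-29) = 54  (check: 793·(-13) + 191·54 = 5)
  q = 2: r = 2, s = 7 − 2·(-13) = 33, t = -29 − 2·54 = -137  (check: 793·33 + 191·(-137) = 2)
  q = 2: r = 1, s = -13 − 2·33 = -79, t = 54 − 2·(-137) = 328  (check: 793·(-79) + 191·328 = 1)
The row with r = 1 (the gcd) gives the Bezout coefficients s = -79, t = 328.
Result: 793 · (-79) + 191 · (328) = 1.

gcd(793, 191) = 1; s = -79, t = 328 (check: 793·(-79) + 191·328 = 1).


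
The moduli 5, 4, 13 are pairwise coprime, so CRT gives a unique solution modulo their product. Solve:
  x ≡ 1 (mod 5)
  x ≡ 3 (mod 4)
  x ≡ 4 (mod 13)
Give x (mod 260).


Moduli 5, 4, 13 are pairwise coprime; by CRT there is a unique solution modulo M = 5 · 4 · 13 = 260.
Solve pairwise, accumulating the modulus:
  Start with x ≡ 1 (mod 5).
  Combine with x ≡ 3 (mod 4): since gcd(5, 4) = 1, we get a unique residue mod 20.
    Write x = 1 + 5·t and substitute into x ≡ 3 (mod 4): 5·t ≡ 3 − 1 = 2 (mod 4).
    Reduce coefficients mod 4: 1·t ≡ 2 (mod 4).
    So t ≡ 2 (mod 4).
    Then x = 1 + 5·2 = 11, valid modulo lcm(5, 4) = 20: x ≡ 11 (mod 20).
  Combine with x ≡ 4 (mod 13): since gcd(20, 13) = 1, we get a unique residue mod 260.
    Write x = 11 + 20·t and substitute into x ≡ 4 (mod 13): 20·t ≡ 4 − 11 = -7 (mod 13).
    Reduce coefficients mod 13: 7·t ≡ 6 (mod 13).
    The inverse of 7 mod 13 is 2 (since 7·2 = 14 = 1·13 + 1), so t ≡ 2·6 = 12 ≡ 12 (mod 13).
    Then x = 11 + 20·12 = 251, valid modulo lcm(20, 13) = 260: x ≡ 251 (mod 260).
Verify: 251 mod 5 = 1 ✓, 251 mod 4 = 3 ✓, 251 mod 13 = 4 ✓.

x ≡ 251 (mod 260).


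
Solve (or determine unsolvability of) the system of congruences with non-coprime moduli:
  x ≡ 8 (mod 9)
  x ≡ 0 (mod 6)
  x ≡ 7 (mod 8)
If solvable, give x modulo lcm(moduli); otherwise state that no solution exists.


Moduli 9, 6, 8 are not pairwise coprime, so CRT works modulo lcm(m_i) when all pairwise compatibility conditions hold.
Pairwise compatibility: gcd(m_i, m_j) must divide a_i - a_j for every pair.
Merge one congruence at a time:
  Start: x ≡ 8 (mod 9).
  Combine with x ≡ 0 (mod 6): gcd(9, 6) = 3, and 0 - 8 = -8 is NOT divisible by 3.
    ⇒ system is inconsistent (no integer solution).

No solution (the system is inconsistent).


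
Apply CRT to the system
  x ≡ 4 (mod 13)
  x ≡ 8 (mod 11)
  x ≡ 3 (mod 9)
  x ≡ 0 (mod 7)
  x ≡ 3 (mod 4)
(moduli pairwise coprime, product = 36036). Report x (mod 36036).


Product of moduli M = 13 · 11 · 9 · 7 · 4 = 36036.
Merge one congruence at a time:
  Start: x ≡ 4 (mod 13).
  Combine with x ≡ 8 (mod 11); new modulus lcm = 143.
    Write x = 4 + 13·t and substitute into x ≡ 8 (mod 11): 13·t ≡ 8 − 4 = 4 (mod 11).
    Reduce coefficients mod 11: 2·t ≡ 4 (mod 11).
    The inverse of 2 mod 11 is 6 (since 2·6 = 12 = 1·11 + 1), so t ≡ 6·4 = 24 ≡ 2 (mod 11).
    Then x = 4 + 13·2 = 30, valid modulo lcm(13, 11) = 143: x ≡ 30 (mod 143).
  Combine with x ≡ 3 (mod 9); new modulus lcm = 1287.
    Write x = 30 + 143·t and substitute into x ≡ 3 (mod 9): 143·t ≡ 3 − 30 = -27 (mod 9).
    Reduce coefficients mod 9: 8·t ≡ 0 (mod 9).
    The inverse of 8 mod 9 is 8 (since 8·8 = 64 = 7·9 + 1), so t ≡ 8·0 = 0 ≡ 0 (mod 9).
    Then x = 30 + 143·0 = 30, valid modulo lcm(143, 9) = 1287: x ≡ 30 (mod 1287).
  Combine with x ≡ 0 (mod 7); new modulus lcm = 9009.
    Write x = 30 + 1287·t and substitute into x ≡ 0 (mod 7): 1287·t ≡ 0 − 30 = -30 (mod 7).
    Reduce coefficients mod 7: 6·t ≡ 5 (mod 7).
    The inverse of 6 mod 7 is 6 (since 6·6 = 36 = 5·7 + 1), so t ≡ 6·5 = 30 ≡ 2 (mod 7).
    Then x = 30 + 1287·2 = 2604, valid modulo lcm(1287, 7) = 9009: x ≡ 2604 (mod 9009).
  Combine with x ≡ 3 (mod 4); new modulus lcm = 36036.
    Write x = 2604 + 9009·t and substitute into x ≡ 3 (mod 4): 9009·t ≡ 3 − 2604 = -2601 (mod 4).
    Reduce coefficients mod 4: 1·t ≡ 3 (mod 4).
    So t ≡ 3 (mod 4).
    Then x = 2604 + 9009·3 = 29631, valid modulo lcm(9009, 4) = 36036: x ≡ 29631 (mod 36036).
Verify against each original: 29631 mod 13 = 4, 29631 mod 11 = 8, 29631 mod 9 = 3, 29631 mod 7 = 0, 29631 mod 4 = 3.

x ≡ 29631 (mod 36036).


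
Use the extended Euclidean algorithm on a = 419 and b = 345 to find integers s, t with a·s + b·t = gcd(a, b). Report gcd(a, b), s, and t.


Euclidean algorithm on (419, 345) — divide until remainder is 0:
  419 = 1 · 345 + 74
  345 = 4 · 74 + 49
  74 = 1 · 49 + 25
  49 = 1 · 25 + 24
  25 = 1 · 24 + 1
  24 = 24 · 1 + 0
gcd(419, 345) = 1.
Track Bezout coefficients alongside the remainders: start with r₀ = 419 = a·1 + b·0 (s = 1, t = 0) and r₁ = 345 = a·0 + b·1 (s = 0, t = 1); each new remainder r_{k+1} = r_{k-1} − q_k·r_k inherits s_{k+1} = s_{k-1} − q_k·s_k, t_{k+1} = t_{k-1} − q_k·t_k, so r_k = a·s_k + b·t_k at every step:
  q = 1: r = 74, s = 1 − 1·0 = 1, t = 0 − 1·1 = -1  (check: 419·1 + 345·(-1) = 74)
  q = 4: r = 49, s = 0 − 4·1 = -4, t = 1 − 4·(-1) = 5  (check: 419·(-4) + 345·5 = 49)
  q = 1: r = 25, s = 1 − 1·(-4) = 5, t = -1 − 1·5 = -6  (check: 419·5 + 345·(-6) = 25)
  q = 1: r = 24, s = -4 − 1·5 = -9, t = 5 − 1·(-6) = 11  (check: 419·(-9) + 345·11 = 24)
  q = 1: r = 1, s = 5 − 1·(-9) = 14, t = -6 − 1·11 = -17  (check: 419·14 + 345·(-17) = 1)
The row with r = 1 (the gcd) gives the Bezout coefficients s = 14, t = -17.
Result: 419 · (14) + 345 · (-17) = 1.

gcd(419, 345) = 1; s = 14, t = -17 (check: 419·14 + 345·(-17) = 1).


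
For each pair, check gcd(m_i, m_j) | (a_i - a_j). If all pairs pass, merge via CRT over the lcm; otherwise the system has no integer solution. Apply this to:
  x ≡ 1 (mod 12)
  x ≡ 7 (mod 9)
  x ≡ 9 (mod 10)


Moduli 12, 9, 10 are not pairwise coprime, so CRT works modulo lcm(m_i) when all pairwise compatibility conditions hold.
Pairwise compatibility: gcd(m_i, m_j) must divide a_i - a_j for every pair.
Merge one congruence at a time:
  Start: x ≡ 1 (mod 12).
  Combine with x ≡ 7 (mod 9): gcd(12, 9) = 3; 7 - 1 = 6, which IS divisible by 3, so compatible.
    Write x = 1 + 12·t and substitute into x ≡ 7 (mod 9): 12·t ≡ 7 − 1 = 6 (mod 9).
    Divide the congruence (and modulus) by g = 3: 4·t ≡ 2 (mod 3).
    Reduce coefficients mod 3: 1·t ≡ 2 (mod 3).
    So t ≡ 2 (mod 3).
    Then x = 1 + 12·2 = 25, valid modulo lcm(12, 9) = 36: x ≡ 25 (mod 36).
  Combine with x ≡ 9 (mod 10): gcd(36, 10) = 2; 9 - 25 = -16, which IS divisible by 2, so compatible.
    Write x = 25 + 36·t and substitute into x ≡ 9 (mod 10): 36·t ≡ 9 − 25 = -16 (mod 10).
    Divide the congruence (and modulus) by g = 2: 18·t ≡ -8 (mod 5).
    Reduce coefficients mod 5: 3·t ≡ 2 (mod 5).
    The inverse of 3 mod 5 is 2 (since 3·2 = 6 = 1·5 + 1), so t ≡ 2·2 = 4 ≡ 4 (mod 5).
    Then x = 25 + 36·4 = 169, valid modulo lcm(36, 10) = 180: x ≡ 169 (mod 180).
Verify: 169 mod 12 = 1, 169 mod 9 = 7, 169 mod 10 = 9.

x ≡ 169 (mod 180).


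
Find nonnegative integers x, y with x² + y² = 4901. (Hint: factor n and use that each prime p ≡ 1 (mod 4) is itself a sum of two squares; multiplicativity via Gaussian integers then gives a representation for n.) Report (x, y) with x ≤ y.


Step 1: Factor n = 4901 = 13^2 · 29.
Step 2: Check the mod-4 condition on each prime factor: 13 ≡ 1 (mod 4), exponent 2; 29 ≡ 1 (mod 4), exponent 1.
All primes ≡ 3 (mod 4) appear to even exponent (or don't appear), so by the two-squares theorem n IS expressible as a sum of two squares.
Step 3: Build a representation. Here n = 13 · 13 · 29 is a product of primes ≡ 1 (mod 4). Each prime p ≡ 1 (mod 4) is itself a sum of two squares; find a² by testing p − a² for a perfect square:
  13: 13 − 1² = 12, 13 − 2² = 9 = 3² ⇒ 13 = 2² + 3².
  29: 29 − 1² = 28, 29 − 2² = 25 = 5² ⇒ 29 = 2² + 5².
  Combine using the Brahmagupta–Fibonacci identity (a² + b²)(c² + d²) = (ac − bd)² + (ad + bc)² = (ac + bd)² + (ad − bc)²:
  13 · 13 = 169: from (2² + 3²)(2² + 3²), take (2·2 − 3·3, 2·3 + 3·2) = (4 − 9, 6 + 6) = (-5, 12); dropping signs (only squares matter) gives (5, 12); check 5² + 12² = 25 + 144 = 169 ✓.
  169 · 29 = 4901: from (5² + 12²)(2² + 5²), take (5·2 − 12·5, 5·5 + 12·2) = (10 − 60, 25 + 24) = (-50, 49); dropping signs (only squares matter) gives (50, 49); check 50² + 49² = 2500 + 2401 = 4901 ✓.
Step 4: Order so x ≤ y and verify: 49² + 50² = 2401 + 2500 = 4901 = n. ✓

n = 4901 = 49² + 50² (one valid representation with x ≤ y).


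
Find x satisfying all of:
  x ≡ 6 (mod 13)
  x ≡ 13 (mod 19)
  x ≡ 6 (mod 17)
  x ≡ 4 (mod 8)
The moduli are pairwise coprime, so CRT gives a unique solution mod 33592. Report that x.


Product of moduli M = 13 · 19 · 17 · 8 = 33592.
Merge one congruence at a time:
  Start: x ≡ 6 (mod 13).
  Combine with x ≡ 13 (mod 19); new modulus lcm = 247.
    Write x = 6 + 13·t and substitute into x ≡ 13 (mod 19): 13·t ≡ 13 − 6 = 7 (mod 19).
    The inverse of 13 mod 19 is 3 (since 13·3 = 39 = 2·19 + 1), so t ≡ 3·7 = 21 ≡ 2 (mod 19).
    Then x = 6 + 13·2 = 32, valid modulo lcm(13, 19) = 247: x ≡ 32 (mod 247).
  Combine with x ≡ 6 (mod 17); new modulus lcm = 4199.
    Write x = 32 + 247·t and substitute into x ≡ 6 (mod 17): 247·t ≡ 6 − 32 = -26 (mod 17).
    Reduce coefficients mod 17: 9·t ≡ 8 (mod 17).
    The inverse of 9 mod 17 is 2 (since 9·2 = 18 = 1·17 + 1), so t ≡ 2·8 = 16 ≡ 16 (mod 17).
    Then x = 32 + 247·16 = 3984, valid modulo lcm(247, 17) = 4199: x ≡ 3984 (mod 4199).
  Combine with x ≡ 4 (mod 8); new modulus lcm = 33592.
    Write x = 3984 + 4199·t and substitute into x ≡ 4 (mod 8): 4199·t ≡ 4 − 3984 = -3980 (mod 8).
    Reduce coefficients mod 8: 7·t ≡ 4 (mod 8).
    The inverse of 7 mod 8 is 7 (since 7·7 = 49 = 6·8 + 1), so t ≡ 7·4 = 28 ≡ 4 (mod 8).
    Then x = 3984 + 4199·4 = 20780, valid modulo lcm(4199, 8) = 33592: x ≡ 20780 (mod 33592).
Verify against each original: 20780 mod 13 = 6, 20780 mod 19 = 13, 20780 mod 17 = 6, 20780 mod 8 = 4.

x ≡ 20780 (mod 33592).


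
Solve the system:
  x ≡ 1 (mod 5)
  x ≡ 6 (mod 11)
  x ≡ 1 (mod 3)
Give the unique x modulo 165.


Moduli 5, 11, 3 are pairwise coprime; by CRT there is a unique solution modulo M = 5 · 11 · 3 = 165.
Solve pairwise, accumulating the modulus:
  Start with x ≡ 1 (mod 5).
  Combine with x ≡ 6 (mod 11): since gcd(5, 11) = 1, we get a unique residue mod 55.
    Write x = 1 + 5·t and substitute into x ≡ 6 (mod 11): 5·t ≡ 6 − 1 = 5 (mod 11).
    The inverse of 5 mod 11 is 9 (since 5·9 = 45 = 4·11 + 1), so t ≡ 9·5 = 45 ≡ 1 (mod 11).
    Then x = 1 + 5·1 = 6, valid modulo lcm(5, 11) = 55: x ≡ 6 (mod 55).
  Combine with x ≡ 1 (mod 3): since gcd(55, 3) = 1, we get a unique residue mod 165.
    Write x = 6 + 55·t and substitute into x ≡ 1 (mod 3): 55·t ≡ 1 − 6 = -5 (mod 3).
    Reduce coefficients mod 3: 1·t ≡ 1 (mod 3).
    So t ≡ 1 (mod 3).
    Then x = 6 + 55·1 = 61, valid modulo lcm(55, 3) = 165: x ≡ 61 (mod 165).
Verify: 61 mod 5 = 1 ✓, 61 mod 11 = 6 ✓, 61 mod 3 = 1 ✓.

x ≡ 61 (mod 165).


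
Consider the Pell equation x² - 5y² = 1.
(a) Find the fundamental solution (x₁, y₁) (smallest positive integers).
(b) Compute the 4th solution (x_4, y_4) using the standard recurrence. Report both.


Step 1: Find the fundamental solution (x₁, y₁) of x² - 5y² = 1.
  Expand √5 as a continued fraction. a₀ = ⌊√5⌋ = 2; iterate m_{k+1} = d_k·a_k − m_k, d_{k+1} = (5 − m_{k+1}²)/d_k, a_{k+1} = ⌊(a₀ + m_{k+1})/d_{k+1}⌋ (starting m₀ = 0, d₀ = 1), with convergents p_k = a_k·p_{k-1} + p_{k-2}, q_k = a_k·q_{k-1} + q_{k-2} (p₋₁ = 1, q₋₁ = 0):
  k = 0: a₀ = 2; p₀/q₀ = 2/1; p₀² − 5·q₀² = 4 − 5 = -1.
  k = 1: m = 2, d = 1, a = ⌊(2 + 2)/1⌋ = 4; p/q = (4·2 + 1)/(4·1 + 0) = 9/4; p² − 5·q² = 81 − 80 = 1.
  The first convergent with p² − 5·q² = 1 gives the fundamental solution (x₁, y₁) = (9, 4).
Step 2: Apply the recurrence (x_{n+1}, y_{n+1}) = (x₁x_n + 5y₁y_n, x₁y_n + y₁x_n) repeatedly.
  From (x_1, y_1) = (9, 4): x_2 = 9·9 + 5·4·4 = 161; y_2 = 9·4 + 4·9 = 72.
  From (x_2, y_2) = (161, 72): x_3 = 9·161 + 5·4·72 = 2889; y_3 = 9·72 + 4·161 = 1292.
  From (x_3, y_3) = (2889, 1292): x_4 = 9·2889 + 5·4·1292 = 51841; y_4 = 9·1292 + 4·2889 = 23184.
Step 3: Verify x_4² - 5·y_4² = 2687489281 - 2687489280 = 1 (should be 1). ✓

(x_1, y_1) = (9, 4); (x_4, y_4) = (51841, 23184).


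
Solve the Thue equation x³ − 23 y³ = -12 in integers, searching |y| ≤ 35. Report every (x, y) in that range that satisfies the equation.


The equation is x³ - 23y³ = -12. For fixed y, x³ = 23·y³ − 12, so a solution requires the RHS to be a perfect cube.
Strategy: iterate y from -35 to 35, compute RHS = 23·y³ − 12, and check whether it is a (positive or negative) perfect cube.
Check small values of y:
  y = 0: RHS = -12 is not a perfect cube.
  y = 1: RHS = 11 is not a perfect cube.
  y = -1: RHS = -35 is not a perfect cube.
  y = 2: RHS = 172 is not a perfect cube.
  y = -2: RHS = -196 is not a perfect cube.
  y = 3: RHS = 609 is not a perfect cube.
  y = -3: RHS = -633 is not a perfect cube.
Continuing the search up to |y| = 35 finds no solutions either.
No (x, y) in the scanned range satisfies the equation.

No integer solutions with |y| ≤ 35.


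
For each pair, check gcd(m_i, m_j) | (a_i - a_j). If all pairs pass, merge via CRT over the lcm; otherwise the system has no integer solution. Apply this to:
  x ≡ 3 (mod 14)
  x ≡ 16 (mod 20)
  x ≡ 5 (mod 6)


Moduli 14, 20, 6 are not pairwise coprime, so CRT works modulo lcm(m_i) when all pairwise compatibility conditions hold.
Pairwise compatibility: gcd(m_i, m_j) must divide a_i - a_j for every pair.
Merge one congruence at a time:
  Start: x ≡ 3 (mod 14).
  Combine with x ≡ 16 (mod 20): gcd(14, 20) = 2, and 16 - 3 = 13 is NOT divisible by 2.
    ⇒ system is inconsistent (no integer solution).

No solution (the system is inconsistent).


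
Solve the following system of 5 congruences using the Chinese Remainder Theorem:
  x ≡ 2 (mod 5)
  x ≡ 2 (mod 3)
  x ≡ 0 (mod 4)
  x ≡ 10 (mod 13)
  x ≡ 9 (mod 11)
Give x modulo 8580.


Product of moduli M = 5 · 3 · 4 · 13 · 11 = 8580.
Merge one congruence at a time:
  Start: x ≡ 2 (mod 5).
  Combine with x ≡ 2 (mod 3); new modulus lcm = 15.
    Write x = 2 + 5·t and substitute into x ≡ 2 (mod 3): 5·t ≡ 2 − 2 = 0 (mod 3).
    Reduce coefficients mod 3: 2·t ≡ 0 (mod 3).
    The inverse of 2 mod 3 is 2 (since 2·2 = 4 = 1·3 + 1), so t ≡ 2·0 = 0 ≡ 0 (mod 3).
    Then x = 2 + 5·0 = 2, valid modulo lcm(5, 3) = 15: x ≡ 2 (mod 15).
  Combine with x ≡ 0 (mod 4); new modulus lcm = 60.
    Write x = 2 + 15·t and substitute into x ≡ 0 (mod 4): 15·t ≡ 0 − 2 = -2 (mod 4).
    Reduce coefficients mod 4: 3·t ≡ 2 (mod 4).
    The inverse of 3 mod 4 is 3 (since 3·3 = 9 = 2·4 + 1), so t ≡ 3·2 = 6 ≡ 2 (mod 4).
    Then x = 2 + 15·2 = 32, valid modulo lcm(15, 4) = 60: x ≡ 32 (mod 60).
  Combine with x ≡ 10 (mod 13); new modulus lcm = 780.
    Write x = 32 + 60·t and substitute into x ≡ 10 (mod 13): 60·t ≡ 10 − 32 = -22 (mod 13).
    Reduce coefficients mod 13: 8·t ≡ 4 (mod 13).
    The inverse of 8 mod 13 is 5 (since 8·5 = 40 = 3·13 + 1), so t ≡ 5·4 = 20 ≡ 7 (mod 13).
    Then x = 32 + 60·7 = 452, valid modulo lcm(60, 13) = 780: x ≡ 452 (mod 780).
  Combine with x ≡ 9 (mod 11); new modulus lcm = 8580.
    Write x = 452 + 780·t and substitute into x ≡ 9 (mod 11): 780·t ≡ 9 − 452 = -443 (mod 11).
    Reduce coefficients mod 11: 10·t ≡ 8 (mod 11).
    The inverse of 10 mod 11 is 10 (since 10·10 = 100 = 9·11 + 1), so t ≡ 10·8 = 80 ≡ 3 (mod 11).
    Then x = 452 + 780·3 = 2792, valid modulo lcm(780, 11) = 8580: x ≡ 2792 (mod 8580).
Verify against each original: 2792 mod 5 = 2, 2792 mod 3 = 2, 2792 mod 4 = 0, 2792 mod 13 = 10, 2792 mod 11 = 9.

x ≡ 2792 (mod 8580).


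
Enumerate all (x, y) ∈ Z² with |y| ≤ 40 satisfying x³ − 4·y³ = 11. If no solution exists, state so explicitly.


The equation is x³ - 4y³ = 11. For fixed y, x³ = 4·y³ + 11, so a solution requires the RHS to be a perfect cube.
Strategy: iterate y from -40 to 40, compute RHS = 4·y³ + 11, and check whether it is a (positive or negative) perfect cube.
Check small values of y:
  y = 0: RHS = 11 is not a perfect cube.
  y = 1: RHS = 15 is not a perfect cube.
  y = -1: RHS = 7 is not a perfect cube.
  y = 2: RHS = 43 is not a perfect cube.
  y = -2: RHS = -21 is not a perfect cube.
  y = 3: RHS = 119 is not a perfect cube.
  y = -3: RHS = -97 is not a perfect cube.
Continuing the search up to |y| = 40 finds no solutions either.
No (x, y) in the scanned range satisfies the equation.

No integer solutions with |y| ≤ 40.


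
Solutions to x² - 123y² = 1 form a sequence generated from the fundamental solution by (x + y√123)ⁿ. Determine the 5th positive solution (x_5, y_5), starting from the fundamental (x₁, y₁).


Step 1: Find the fundamental solution (x₁, y₁) of x² - 123y² = 1.
  Expand √123 as a continued fraction. a₀ = ⌊√123⌋ = 11; iterate m_{k+1} = d_k·a_k − m_k, d_{k+1} = (123 − m_{k+1}²)/d_k, a_{k+1} = ⌊(a₀ + m_{k+1})/d_{k+1}⌋ (starting m₀ = 0, d₀ = 1), with convergents p_k = a_k·p_{k-1} + p_{k-2}, q_k = a_k·q_{k-1} + q_{k-2} (p₋₁ = 1, q₋₁ = 0):
  k = 0: a₀ = 11; p₀/q₀ = 11/1; p₀² − 123·q₀² = 121 − 123 = -2.
  k = 1: m = 11, d = 2, a = ⌊(11 + 11)/2⌋ = 11; p/q = (11·11 + 1)/(11·1 + 0) = 122/11; p² − 123·q² = 14884 − 14883 = 1.
  The first convergent with p² − 123·q² = 1 gives the fundamental solution (x₁, y₁) = (122, 11).
Step 2: Apply the recurrence (x_{n+1}, y_{n+1}) = (x₁x_n + 123y₁y_n, x₁y_n + y₁x_n) repeatedly.
  From (x_1, y_1) = (122, 11): x_2 = 122·122 + 123·11·11 = 29767; y_2 = 122·11 + 11·122 = 2684.
  From (x_2, y_2) = (29767, 2684): x_3 = 122·29767 + 123·11·2684 = 7263026; y_3 = 122·2684 + 11·29767 = 654885.
  From (x_3, y_3) = (7263026, 654885): x_4 = 122·7263026 + 123·11·654885 = 1772148577; y_4 = 122·654885 + 11·7263026 = 159789256.
  From (x_4, y_4) = (1772148577, 159789256): x_5 = 122·1772148577 + 123·11·159789256 = 432396989762; y_5 = 122·159789256 + 11·1772148577 = 38987923579.
Step 3: Verify x_5² - 123·y_5² = 186967156755239132816644 - 186967156755239132816643 = 1 (should be 1). ✓

(x_1, y_1) = (122, 11); (x_5, y_5) = (432396989762, 38987923579).


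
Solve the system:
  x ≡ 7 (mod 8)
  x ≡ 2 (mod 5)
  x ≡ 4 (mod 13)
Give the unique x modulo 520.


Moduli 8, 5, 13 are pairwise coprime; by CRT there is a unique solution modulo M = 8 · 5 · 13 = 520.
Solve pairwise, accumulating the modulus:
  Start with x ≡ 7 (mod 8).
  Combine with x ≡ 2 (mod 5): since gcd(8, 5) = 1, we get a unique residue mod 40.
    Write x = 7 + 8·t and substitute into x ≡ 2 (mod 5): 8·t ≡ 2 − 7 = -5 (mod 5).
    Reduce coefficients mod 5: 3·t ≡ 0 (mod 5).
    The inverse of 3 mod 5 is 2 (since 3·2 = 6 = 1·5 + 1), so t ≡ 2·0 = 0 ≡ 0 (mod 5).
    Then x = 7 + 8·0 = 7, valid modulo lcm(8, 5) = 40: x ≡ 7 (mod 40).
  Combine with x ≡ 4 (mod 13): since gcd(40, 13) = 1, we get a unique residue mod 520.
    Write x = 7 + 40·t and substitute into x ≡ 4 (mod 13): 40·t ≡ 4 − 7 = -3 (mod 13).
    Reduce coefficients mod 13: 1·t ≡ 10 (mod 13).
    So t ≡ 10 (mod 13).
    Then x = 7 + 40·10 = 407, valid modulo lcm(40, 13) = 520: x ≡ 407 (mod 520).
Verify: 407 mod 8 = 7 ✓, 407 mod 5 = 2 ✓, 407 mod 13 = 4 ✓.

x ≡ 407 (mod 520).


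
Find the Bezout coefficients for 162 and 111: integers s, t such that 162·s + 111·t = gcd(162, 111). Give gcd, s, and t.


Euclidean algorithm on (162, 111) — divide until remainder is 0:
  162 = 1 · 111 + 51
  111 = 2 · 51 + 9
  51 = 5 · 9 + 6
  9 = 1 · 6 + 3
  6 = 2 · 3 + 0
gcd(162, 111) = 3.
Track Bezout coefficients alongside the remainders: start with r₀ = 162 = a·1 + b·0 (s = 1, t = 0) and r₁ = 111 = a·0 + b·1 (s = 0, t = 1); each new remainder r_{k+1} = r_{k-1} − q_k·r_k inherits s_{k+1} = s_{k-1} − q_k·s_k, t_{k+1} = t_{k-1} − q_k·t_k, so r_k = a·s_k + b·t_k at every step:
  q = 1: r = 51, s = 1 − 1·0 = 1, t = 0 − 1·1 = -1  (check: 162·1 + 111·(-1) = 51)
  q = 2: r = 9, s = 0 − 2·1 = -2, t = 1 − 2·(-1) = 3  (check: 162·(-2) + 111·3 = 9)
  q = 5: r = 6, s = 1 − 5·(-2) = 11, t = -1 − 5·3 = -16  (check: 162·11 + 111·(-16) = 6)
  q = 1: r = 3, s = -2 − 1·11 = -13, t = 3 − 1·(-16) = 19  (check: 162·(-13) + 111·19 = 3)
The row with r = 3 (the gcd) gives the Bezout coefficients s = -13, t = 19.
Result: 162 · (-13) + 111 · (19) = 3.

gcd(162, 111) = 3; s = -13, t = 19 (check: 162·(-13) + 111·19 = 3).


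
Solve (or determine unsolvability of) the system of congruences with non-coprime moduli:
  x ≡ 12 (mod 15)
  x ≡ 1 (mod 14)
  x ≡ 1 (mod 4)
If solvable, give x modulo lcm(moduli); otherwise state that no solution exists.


Moduli 15, 14, 4 are not pairwise coprime, so CRT works modulo lcm(m_i) when all pairwise compatibility conditions hold.
Pairwise compatibility: gcd(m_i, m_j) must divide a_i - a_j for every pair.
Merge one congruence at a time:
  Start: x ≡ 12 (mod 15).
  Combine with x ≡ 1 (mod 14): gcd(15, 14) = 1; 1 - 12 = -11, which IS divisible by 1, so compatible.
    Write x = 12 + 15·t and substitute into x ≡ 1 (mod 14): 15·t ≡ 1 − 12 = -11 (mod 14).
    Reduce coefficients mod 14: 1·t ≡ 3 (mod 14).
    So t ≡ 3 (mod 14).
    Then x = 12 + 15·3 = 57, valid modulo lcm(15, 14) = 210: x ≡ 57 (mod 210).
  Combine with x ≡ 1 (mod 4): gcd(210, 4) = 2; 1 - 57 = -56, which IS divisible by 2, so compatible.
    Write x = 57 + 210·t and substitute into x ≡ 1 (mod 4): 210·t ≡ 1 − 57 = -56 (mod 4).
    Divide the congruence (and modulus) by g = 2: 105·t ≡ -28 (mod 2).
    Reduce coefficients mod 2: 1·t ≡ 0 (mod 2).
    So t ≡ 0 (mod 2).
    Then x = 57 + 210·0 = 57, valid modulo lcm(210, 4) = 420: x ≡ 57 (mod 420).
Verify: 57 mod 15 = 12, 57 mod 14 = 1, 57 mod 4 = 1.

x ≡ 57 (mod 420).


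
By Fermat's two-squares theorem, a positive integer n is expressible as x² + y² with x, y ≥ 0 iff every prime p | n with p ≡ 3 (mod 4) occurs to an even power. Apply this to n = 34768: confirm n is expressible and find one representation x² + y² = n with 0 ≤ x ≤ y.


Step 1: Factor n = 34768 = 2^4 · 41 · 53.
Step 2: Check the mod-4 condition on each prime factor: 2 = 2 (special); 41 ≡ 1 (mod 4), exponent 1; 53 ≡ 1 (mod 4), exponent 1.
All primes ≡ 3 (mod 4) appear to even exponent (or don't appear), so by the two-squares theorem n IS expressible as a sum of two squares.
Step 3: Build a representation. Group n = k² · m with k = 4 and m = 41 · 53 = 2173 (a product of primes ≡ 1 (mod 4)); a representation of m scales to one of n via (k·x)² + (k·y)² = k²(x² + y²). Each prime p ≡ 1 (mod 4) is itself a sum of two squares; find a² by testing p − a² for a perfect square:
  41: 41 − 1² = 40, 41 − 2² = 37, 41 − 3² = 32, 41 − 4² = 25 = 5² ⇒ 41 = 4² + 5².
  53: 53 − 1² = 52, 53 − 2² = 49 = 7² ⇒ 53 = 2² + 7².
  Combine using the Brahmagupta–Fibonacci identity (a² + b²)(c² + d²) = (ac − bd)² + (ad + bc)² = (ac + bd)² + (ad − bc)²:
  41 · 53 = 2173: from (4² + 5²)(2² + 7²), take (4·2 − 5·7, 4·7 + 5·2) = (8 − 35, 28 + 10) = (-27, 38); dropping signs (only squares matter) gives (27, 38); check 27² + 38² = 729 + 1444 = 2173 ✓.
  Scale by k = 4: (4·27, 4·38) = (108, 152).
Step 4: Order so x ≤ y and verify: 108² + 152² = 11664 + 23104 = 34768 = n. ✓

n = 34768 = 108² + 152² (one valid representation with x ≤ y).


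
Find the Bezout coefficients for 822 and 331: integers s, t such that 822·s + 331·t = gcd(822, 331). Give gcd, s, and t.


Euclidean algorithm on (822, 331) — divide until remainder is 0:
  822 = 2 · 331 + 160
  331 = 2 · 160 + 11
  160 = 14 · 11 + 6
  11 = 1 · 6 + 5
  6 = 1 · 5 + 1
  5 = 5 · 1 + 0
gcd(822, 331) = 1.
Track Bezout coefficients alongside the remainders: start with r₀ = 822 = a·1 + b·0 (s = 1, t = 0) and r₁ = 331 = a·0 + b·1 (s = 0, t = 1); each new remainder r_{k+1} = r_{k-1} − q_k·r_k inherits s_{k+1} = s_{k-1} − q_k·s_k, t_{k+1} = t_{k-1} − q_k·t_k, so r_k = a·s_k + b·t_k at every step:
  q = 2: r = 160, s = 1 − 2·0 = 1, t = 0 − 2·1 = -2  (check: 822·1 + 331·(-2) = 160)
  q = 2: r = 11, s = 0 − 2·1 = -2, t = 1 − 2·(-2) = 5  (check: 822·(-2) + 331·5 = 11)
  q = 14: r = 6, s = 1 − 14·(-2) = 29, t = -2 − 14·5 = -72  (check: 822·29 + 331·(-72) = 6)
  q = 1: r = 5, s = -2 − 1·29 = -31, t = 5 − 1·(-72) = 77  (check: 822·(-31) + 331·77 = 5)
  q = 1: r = 1, s = 29 − 1·(-31) = 60, t = -72 − 1·77 = -149  (check: 822·60 + 331·(-149) = 1)
The row with r = 1 (the gcd) gives the Bezout coefficients s = 60, t = -149.
Result: 822 · (60) + 331 · (-149) = 1.

gcd(822, 331) = 1; s = 60, t = -149 (check: 822·60 + 331·(-149) = 1).


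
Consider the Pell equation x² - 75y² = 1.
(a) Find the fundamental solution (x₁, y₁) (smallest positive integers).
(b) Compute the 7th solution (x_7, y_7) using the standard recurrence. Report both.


Step 1: Find the fundamental solution (x₁, y₁) of x² - 75y² = 1.
  Expand √75 as a continued fraction. a₀ = ⌊√75⌋ = 8; iterate m_{k+1} = d_k·a_k − m_k, d_{k+1} = (75 − m_{k+1}²)/d_k, a_{k+1} = ⌊(a₀ + m_{k+1})/d_{k+1}⌋ (starting m₀ = 0, d₀ = 1), with convergents p_k = a_k·p_{k-1} + p_{k-2}, q_k = a_k·q_{k-1} + q_{k-2} (p₋₁ = 1, q₋₁ = 0):
  k = 0: a₀ = 8; p₀/q₀ = 8/1; p₀² − 75·q₀² = 64 − 75 = -11.
  k = 1: m = 8, d = 11, a = ⌊(8 + 8)/11⌋ = 1; p/q = (1·8 + 1)/(1·1 + 0) = 9/1; p² − 75·q² = 81 − 75 = 6.
  k = 2: m = 3, d = 6, a = ⌊(8 + 3)/6⌋ = 1; p/q = (1·9 + 8)/(1·1 + 1) = 17/2; p² − 75·q² = 289 − 300 = -11.
  k = 3: m = 3, d = 11, a = ⌊(8 + 3)/11⌋ = 1; p/q = (1·17 + 9)/(1·2 + 1) = 26/3; p² − 75·q² = 676 − 675 = 1.
  The first convergent with p² − 75·q² = 1 gives the fundamental solution (x₁, y₁) = (26, 3).
Step 2: Apply the recurrence (x_{n+1}, y_{n+1}) = (x₁x_n + 75y₁y_n, x₁y_n + y₁x_n) repeatedly.
  From (x_1, y_1) = (26, 3): x_2 = 26·26 + 75·3·3 = 1351; y_2 = 26·3 + 3·26 = 156.
  From (x_2, y_2) = (1351, 156): x_3 = 26·1351 + 75·3·156 = 70226; y_3 = 26·156 + 3·1351 = 8109.
  From (x_3, y_3) = (70226, 8109): x_4 = 26·70226 + 75·3·8109 = 3650401; y_4 = 26·8109 + 3·70226 = 421512.
  From (x_4, y_4) = (3650401, 421512): x_5 = 26·3650401 + 75·3·421512 = 189750626; y_5 = 26·421512 + 3·3650401 = 21910515.
  From (x_5, y_5) = (189750626, 21910515): x_6 = 26·189750626 + 75·3·21910515 = 9863382151; y_6 = 26·21910515 + 3·189750626 = 1138925268.
  From (x_6, y_6) = (9863382151, 1138925268): x_7 = 26·9863382151 + 75·3·1138925268 = 512706121226; y_7 = 26·1138925268 + 3·9863382151 = 59202203421.
Step 3: Verify x_7² - 75·y_7² = 262867566742609807743076 - 262867566742609807743075 = 1 (should be 1). ✓

(x_1, y_1) = (26, 3); (x_7, y_7) = (512706121226, 59202203421).


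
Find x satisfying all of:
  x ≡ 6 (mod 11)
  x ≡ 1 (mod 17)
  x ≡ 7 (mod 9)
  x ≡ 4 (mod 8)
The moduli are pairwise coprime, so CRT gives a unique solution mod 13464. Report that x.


Product of moduli M = 11 · 17 · 9 · 8 = 13464.
Merge one congruence at a time:
  Start: x ≡ 6 (mod 11).
  Combine with x ≡ 1 (mod 17); new modulus lcm = 187.
    Write x = 6 + 11·t and substitute into x ≡ 1 (mod 17): 11·t ≡ 1 − 6 = -5 (mod 17).
    Reduce coefficients mod 17: 11·t ≡ 12 (mod 17).
    The inverse of 11 mod 17 is 14 (since 11·14 = 154 = 9·17 + 1), so t ≡ 14·12 = 168 ≡ 15 (mod 17).
    Then x = 6 + 11·15 = 171, valid modulo lcm(11, 17) = 187: x ≡ 171 (mod 187).
  Combine with x ≡ 7 (mod 9); new modulus lcm = 1683.
    Write x = 171 + 187·t and substitute into x ≡ 7 (mod 9): 187·t ≡ 7 − 171 = -164 (mod 9).
    Reduce coefficients mod 9: 7·t ≡ 7 (mod 9).
    The inverse of 7 mod 9 is 4 (since 7·4 = 28 = 3·9 + 1), so t ≡ 4·7 = 28 ≡ 1 (mod 9).
    Then x = 171 + 187·1 = 358, valid modulo lcm(187, 9) = 1683: x ≡ 358 (mod 1683).
  Combine with x ≡ 4 (mod 8); new modulus lcm = 13464.
    Write x = 358 + 1683·t and substitute into x ≡ 4 (mod 8): 1683·t ≡ 4 − 358 = -354 (mod 8).
    Reduce coefficients mod 8: 3·t ≡ 6 (mod 8).
    The inverse of 3 mod 8 is 3 (since 3·3 = 9 = 1·8 + 1), so t ≡ 3·6 = 18 ≡ 2 (mod 8).
    Then x = 358 + 1683·2 = 3724, valid modulo lcm(1683, 8) = 13464: x ≡ 3724 (mod 13464).
Verify against each original: 3724 mod 11 = 6, 3724 mod 17 = 1, 3724 mod 9 = 7, 3724 mod 8 = 4.

x ≡ 3724 (mod 13464).


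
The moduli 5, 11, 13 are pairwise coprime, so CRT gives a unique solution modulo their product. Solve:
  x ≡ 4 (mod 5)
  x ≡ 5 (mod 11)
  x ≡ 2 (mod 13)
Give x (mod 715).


Moduli 5, 11, 13 are pairwise coprime; by CRT there is a unique solution modulo M = 5 · 11 · 13 = 715.
Solve pairwise, accumulating the modulus:
  Start with x ≡ 4 (mod 5).
  Combine with x ≡ 5 (mod 11): since gcd(5, 11) = 1, we get a unique residue mod 55.
    Write x = 4 + 5·t and substitute into x ≡ 5 (mod 11): 5·t ≡ 5 − 4 = 1 (mod 11).
    The inverse of 5 mod 11 is 9 (since 5·9 = 45 = 4·11 + 1), so t ≡ 9·1 = 9 ≡ 9 (mod 11).
    Then x = 4 + 5·9 = 49, valid modulo lcm(5, 11) = 55: x ≡ 49 (mod 55).
  Combine with x ≡ 2 (mod 13): since gcd(55, 13) = 1, we get a unique residue mod 715.
    Write x = 49 + 55·t and substitute into x ≡ 2 (mod 13): 55·t ≡ 2 − 49 = -47 (mod 13).
    Reduce coefficients mod 13: 3·t ≡ 5 (mod 13).
    The inverse of 3 mod 13 is 9 (since 3·9 = 27 = 2·13 + 1), so t ≡ 9·5 = 45 ≡ 6 (mod 13).
    Then x = 49 + 55·6 = 379, valid modulo lcm(55, 13) = 715: x ≡ 379 (mod 715).
Verify: 379 mod 5 = 4 ✓, 379 mod 11 = 5 ✓, 379 mod 13 = 2 ✓.

x ≡ 379 (mod 715).


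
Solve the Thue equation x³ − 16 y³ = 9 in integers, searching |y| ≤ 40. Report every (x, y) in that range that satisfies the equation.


The equation is x³ - 16y³ = 9. For fixed y, x³ = 16·y³ + 9, so a solution requires the RHS to be a perfect cube.
Strategy: iterate y from -40 to 40, compute RHS = 16·y³ + 9, and check whether it is a (positive or negative) perfect cube.
Check small values of y:
  y = 0: RHS = 9 is not a perfect cube.
  y = 1: RHS = 25 is not a perfect cube.
  y = -1: RHS = -7 is not a perfect cube.
  y = 2: RHS = 137 is not a perfect cube.
  y = -2: RHS = -119 is not a perfect cube.
  y = 3: RHS = 441 is not a perfect cube.
  y = -3: RHS = -423 is not a perfect cube.
Continuing the search up to |y| = 40 finds no solutions either.
No (x, y) in the scanned range satisfies the equation.

No integer solutions with |y| ≤ 40.


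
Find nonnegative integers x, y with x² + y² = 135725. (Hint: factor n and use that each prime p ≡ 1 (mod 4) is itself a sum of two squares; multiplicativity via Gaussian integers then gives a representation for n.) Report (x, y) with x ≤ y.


Step 1: Factor n = 135725 = 5^2 · 61 · 89.
Step 2: Check the mod-4 condition on each prime factor: 5 ≡ 1 (mod 4), exponent 2; 61 ≡ 1 (mod 4), exponent 1; 89 ≡ 1 (mod 4), exponent 1.
All primes ≡ 3 (mod 4) appear to even exponent (or don't appear), so by the two-squares theorem n IS expressible as a sum of two squares.
Step 3: Build a representation. Group n = k² · m with k = 5 and m = 61 · 89 = 5429 (a product of primes ≡ 1 (mod 4)); a representation of m scales to one of n via (k·x)² + (k·y)² = k²(x² + y²). Each prime p ≡ 1 (mod 4) is itself a sum of two squares; find a² by testing p − a² for a perfect square:
  61: 61 − 1² = 60, 61 − 2² = 57, 61 − 3² = 52, 61 − 4² = 45, 61 − 5² = 36 = 6² ⇒ 61 = 5² + 6².
  89: 89 − 1² = 88, 89 − 2² = 85, 89 − 3² = 80, 89 − 4² = 73, 89 − 5² = 64 = 8² ⇒ 89 = 5² + 8².
  Combine using the Brahmagupta–Fibonacci identity (a² + b²)(c² + d²) = (ac − bd)² + (ad + bc)² = (ac + bd)² + (ad − bc)²:
  61 · 89 = 5429: from (5² + 6²)(5² + 8²), take (5·5 − 6·8, 5·8 + 6·5) = (25 − 48, 40 + 30) = (-23, 70); dropping signs (only squares matter) gives (23, 70); check 23² + 70² = 529 + 4900 = 5429 ✓.
  Scale by k = 5: (5·23, 5·70) = (115, 350).
Step 4: Order so x ≤ y and verify: 115² + 350² = 13225 + 122500 = 135725 = n. ✓

n = 135725 = 115² + 350² (one valid representation with x ≤ y).


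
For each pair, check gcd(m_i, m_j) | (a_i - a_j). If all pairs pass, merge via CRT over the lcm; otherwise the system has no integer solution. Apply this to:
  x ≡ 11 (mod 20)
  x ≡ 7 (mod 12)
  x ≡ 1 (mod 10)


Moduli 20, 12, 10 are not pairwise coprime, so CRT works modulo lcm(m_i) when all pairwise compatibility conditions hold.
Pairwise compatibility: gcd(m_i, m_j) must divide a_i - a_j for every pair.
Merge one congruence at a time:
  Start: x ≡ 11 (mod 20).
  Combine with x ≡ 7 (mod 12): gcd(20, 12) = 4; 7 - 11 = -4, which IS divisible by 4, so compatible.
    Write x = 11 + 20·t and substitute into x ≡ 7 (mod 12): 20·t ≡ 7 − 11 = -4 (mod 12).
    Divide the congruence (and modulus) by g = 4: 5·t ≡ -1 (mod 3).
    Reduce coefficients mod 3: 2·t ≡ 2 (mod 3).
    The inverse of 2 mod 3 is 2 (since 2·2 = 4 = 1·3 + 1), so t ≡ 2·2 = 4 ≡ 1 (mod 3).
    Then x = 11 + 20·1 = 31, valid modulo lcm(20, 12) = 60: x ≡ 31 (mod 60).
  Combine with x ≡ 1 (mod 10): gcd(60, 10) = 10; 1 - 31 = -30, which IS divisible by 10, so compatible.
    Write x = 31 + 60·t and substitute into x ≡ 1 (mod 10): 60·t ≡ 1 − 31 = -30 (mod 10).
    Divide the congruence (and modulus) by g = 10: 6·t ≡ -3 (mod 1).
    Modulo 1 every t works; take t = 0.
    Then x = 31 + 60·0 = 31, valid modulo lcm(60, 10) = 60: x ≡ 31 (mod 60).
Verify: 31 mod 20 = 11, 31 mod 12 = 7, 31 mod 10 = 1.

x ≡ 31 (mod 60).


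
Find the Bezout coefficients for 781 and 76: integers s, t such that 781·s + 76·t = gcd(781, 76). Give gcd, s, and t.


Euclidean algorithm on (781, 76) — divide until remainder is 0:
  781 = 10 · 76 + 21
  76 = 3 · 21 + 13
  21 = 1 · 13 + 8
  13 = 1 · 8 + 5
  8 = 1 · 5 + 3
  5 = 1 · 3 + 2
  3 = 1 · 2 + 1
  2 = 2 · 1 + 0
gcd(781, 76) = 1.
Track Bezout coefficients alongside the remainders: start with r₀ = 781 = a·1 + b·0 (s = 1, t = 0) and r₁ = 76 = a·0 + b·1 (s = 0, t = 1); each new remainder r_{k+1} = r_{k-1} − q_k·r_k inherits s_{k+1} = s_{k-1} − q_k·s_k, t_{k+1} = t_{k-1} − q_k·t_k, so r_k = a·s_k + b·t_k at every step:
  q = 10: r = 21, s = 1 − 10·0 = 1, t = 0 − 10·1 = -10  (check: 781·1 + 76·(-10) = 21)
  q = 3: r = 13, s = 0 − 3·1 = -3, t = 1 − 3·(-10) = 31  (check: 781·(-3) + 76·31 = 13)
  q = 1: r = 8, s = 1 − 1·(-3) = 4, t = -10 − 1·31 = -41  (check: 781·4 + 76·(-41) = 8)
  q = 1: r = 5, s = -3 − 1·4 = -7, t = 31 − 1·(-41) = 72  (check: 781·(-7) + 76·72 = 5)
  q = 1: r = 3, s = 4 − 1·(-7) = 11, t = -41 − 1·72 = -113  (check: 781·11 + 76·(-113) = 3)
  q = 1: r = 2, s = -7 − 1·11 = -18, t = 72 − 1·(-113) = 185  (check: 781·(-18) + 76·185 = 2)
  q = 1: r = 1, s = 11 − 1·(-18) = 29, t = -113 − 1·185 = -298  (check: 781·29 + 76·(-298) = 1)
The row with r = 1 (the gcd) gives the Bezout coefficients s = 29, t = -298.
Result: 781 · (29) + 76 · (-298) = 1.

gcd(781, 76) = 1; s = 29, t = -298 (check: 781·29 + 76·(-298) = 1).


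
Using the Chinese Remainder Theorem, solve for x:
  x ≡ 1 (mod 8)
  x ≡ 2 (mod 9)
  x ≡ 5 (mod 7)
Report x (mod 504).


Moduli 8, 9, 7 are pairwise coprime; by CRT there is a unique solution modulo M = 8 · 9 · 7 = 504.
Solve pairwise, accumulating the modulus:
  Start with x ≡ 1 (mod 8).
  Combine with x ≡ 2 (mod 9): since gcd(8, 9) = 1, we get a unique residue mod 72.
    Write x = 1 + 8·t and substitute into x ≡ 2 (mod 9): 8·t ≡ 2 − 1 = 1 (mod 9).
    The inverse of 8 mod 9 is 8 (since 8·8 = 64 = 7·9 + 1), so t ≡ 8·1 = 8 ≡ 8 (mod 9).
    Then x = 1 + 8·8 = 65, valid modulo lcm(8, 9) = 72: x ≡ 65 (mod 72).
  Combine with x ≡ 5 (mod 7): since gcd(72, 7) = 1, we get a unique residue mod 504.
    Write x = 65 + 72·t and substitute into x ≡ 5 (mod 7): 72·t ≡ 5 − 65 = -60 (mod 7).
    Reduce coefficients mod 7: 2·t ≡ 3 (mod 7).
    The inverse of 2 mod 7 is 4 (since 2·4 = 8 = 1·7 + 1), so t ≡ 4·3 = 12 ≡ 5 (mod 7).
    Then x = 65 + 72·5 = 425, valid modulo lcm(72, 7) = 504: x ≡ 425 (mod 504).
Verify: 425 mod 8 = 1 ✓, 425 mod 9 = 2 ✓, 425 mod 7 = 5 ✓.

x ≡ 425 (mod 504).


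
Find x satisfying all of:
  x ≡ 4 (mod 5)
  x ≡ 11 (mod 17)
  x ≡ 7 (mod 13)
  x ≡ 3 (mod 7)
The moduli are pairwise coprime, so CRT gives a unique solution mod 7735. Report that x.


Product of moduli M = 5 · 17 · 13 · 7 = 7735.
Merge one congruence at a time:
  Start: x ≡ 4 (mod 5).
  Combine with x ≡ 11 (mod 17); new modulus lcm = 85.
    Write x = 4 + 5·t and substitute into x ≡ 11 (mod 17): 5·t ≡ 11 − 4 = 7 (mod 17).
    The inverse of 5 mod 17 is 7 (since 5·7 = 35 = 2·17 + 1), so t ≡ 7·7 = 49 ≡ 15 (mod 17).
    Then x = 4 + 5·15 = 79, valid modulo lcm(5, 17) = 85: x ≡ 79 (mod 85).
  Combine with x ≡ 7 (mod 13); new modulus lcm = 1105.
    Write x = 79 + 85·t and substitute into x ≡ 7 (mod 13): 85·t ≡ 7 − 79 = -72 (mod 13).
    Reduce coefficients mod 13: 7·t ≡ 6 (mod 13).
    The inverse of 7 mod 13 is 2 (since 7·2 = 14 = 1·13 + 1), so t ≡ 2·6 = 12 ≡ 12 (mod 13).
    Then x = 79 + 85·12 = 1099, valid modulo lcm(85, 13) = 1105: x ≡ 1099 (mod 1105).
  Combine with x ≡ 3 (mod 7); new modulus lcm = 7735.
    Write x = 1099 + 1105·t and substitute into x ≡ 3 (mod 7): 1105·t ≡ 3 − 1099 = -1096 (mod 7).
    Reduce coefficients mod 7: 6·t ≡ 3 (mod 7).
    The inverse of 6 mod 7 is 6 (since 6·6 = 36 = 5·7 + 1), so t ≡ 6·3 = 18 ≡ 4 (mod 7).
    Then x = 1099 + 1105·4 = 5519, valid modulo lcm(1105, 7) = 7735: x ≡ 5519 (mod 7735).
Verify against each original: 5519 mod 5 = 4, 5519 mod 17 = 11, 5519 mod 13 = 7, 5519 mod 7 = 3.

x ≡ 5519 (mod 7735).


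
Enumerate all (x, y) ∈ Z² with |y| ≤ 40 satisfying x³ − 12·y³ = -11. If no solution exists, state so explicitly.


The equation is x³ - 12y³ = -11. For fixed y, x³ = 12·y³ − 11, so a solution requires the RHS to be a perfect cube.
Strategy: iterate y from -40 to 40, compute RHS = 12·y³ − 11, and check whether it is a (positive or negative) perfect cube.
Check small values of y:
  y = 0: RHS = -11 is not a perfect cube.
  y = 1: RHS = 1 = (1)³ ⇒ x = 1 works.
  y = -1: RHS = -23 is not a perfect cube.
  y = 2: RHS = 85 is not a perfect cube.
  y = -2: RHS = -107 is not a perfect cube.
  y = 3: RHS = 313 is not a perfect cube.
  y = -3: RHS = -335 is not a perfect cube.
Continuing the search up to |y| = 40 finds no further solutions beyond those listed.
Collected solutions: (1, 1).

Solutions (with |y| ≤ 40): (1, 1).


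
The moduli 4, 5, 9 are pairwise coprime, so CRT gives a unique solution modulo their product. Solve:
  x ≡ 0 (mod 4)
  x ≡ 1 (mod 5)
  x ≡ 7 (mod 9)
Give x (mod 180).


Moduli 4, 5, 9 are pairwise coprime; by CRT there is a unique solution modulo M = 4 · 5 · 9 = 180.
Solve pairwise, accumulating the modulus:
  Start with x ≡ 0 (mod 4).
  Combine with x ≡ 1 (mod 5): since gcd(4, 5) = 1, we get a unique residue mod 20.
    Write x = 0 + 4·t and substitute into x ≡ 1 (mod 5): 4·t ≡ 1 − 0 = 1 (mod 5).
    The inverse of 4 mod 5 is 4 (since 4·4 = 16 = 3·5 + 1), so t ≡ 4·1 = 4 ≡ 4 (mod 5).
    Then x = 0 + 4·4 = 16, valid modulo lcm(4, 5) = 20: x ≡ 16 (mod 20).
  Combine with x ≡ 7 (mod 9): since gcd(20, 9) = 1, we get a unique residue mod 180.
    Write x = 16 + 20·t and substitute into x ≡ 7 (mod 9): 20·t ≡ 7 − 16 = -9 (mod 9).
    Reduce coefficients mod 9: 2·t ≡ 0 (mod 9).
    The inverse of 2 mod 9 is 5 (since 2·5 = 10 = 1·9 + 1), so t ≡ 5·0 = 0 ≡ 0 (mod 9).
    Then x = 16 + 20·0 = 16, valid modulo lcm(20, 9) = 180: x ≡ 16 (mod 180).
Verify: 16 mod 4 = 0 ✓, 16 mod 5 = 1 ✓, 16 mod 9 = 7 ✓.

x ≡ 16 (mod 180).
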